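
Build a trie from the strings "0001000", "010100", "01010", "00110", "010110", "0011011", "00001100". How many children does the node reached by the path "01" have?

1

Follow the path "01" to its node, then look at its outgoing edges.
Characters that immediately follow "01" among the stored strings: {0}.
That node has 1 child edge.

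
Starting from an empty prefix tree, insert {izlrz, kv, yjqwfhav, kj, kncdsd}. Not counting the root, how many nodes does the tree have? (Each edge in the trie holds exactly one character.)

21

Trace insertions, counting only characters that open a new branch:
  "izlrz" → 5 new (i, z, l, r, z)
  "kv" → 2 new (k, v)
  "yjqwfhav" → 8 new (y, j, q, w, f, h, a, v)
  "kj" → prefix "k" already present; 1 new (j)
  "kncdsd" → prefix "k" already present; 5 new (n, c, d, s, d)
Total nodes = 5 + 2 + 8 + 1 + 5 = 21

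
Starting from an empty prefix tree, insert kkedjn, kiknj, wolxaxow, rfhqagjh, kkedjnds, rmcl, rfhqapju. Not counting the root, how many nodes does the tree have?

Trie structure (* marks end of a word):
(root)
├─ k
│  ├─ i
│  │  └─ k
│  │     └─ n
│  │        └─ j *
│  └─ k
│     └─ e
│        └─ d
│           └─ j
│              └─ n *
│                 └─ d
│                    └─ s *
├─ r
│  ├─ f
│  │  └─ h
│  │     └─ q
│  │        └─ a
│  │           ├─ g
│  │           │  └─ j
│  │           │     └─ h *
│  │           └─ p
│  │              └─ j
│  │                 └─ u *
│  └─ m
│     └─ c
│        └─ l *
└─ w
   └─ o
      └─ l
         └─ x
            └─ a
               └─ x
                  └─ o
                     └─ w *
Counting every labelled node above: 34.

34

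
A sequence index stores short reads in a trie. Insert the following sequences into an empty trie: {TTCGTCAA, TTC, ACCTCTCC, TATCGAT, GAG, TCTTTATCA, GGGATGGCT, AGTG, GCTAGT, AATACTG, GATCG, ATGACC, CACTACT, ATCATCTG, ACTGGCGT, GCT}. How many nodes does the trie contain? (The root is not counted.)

For each word, the new-node count is its length minus the longest prefix already in the trie:
  "TTCGTCAA" → 8 new (T, T, C, G, T, C, A, A)
  "TTC" → prefix "TTC" already present; 0 new (none)
  "ACCTCTCC" → 8 new (A, C, C, T, C, T, C, C)
  "TATCGAT" → prefix "T" already present; 6 new (A, T, C, G, A, T)
  "GAG" → 3 new (G, A, G)
  "TCTTTATCA" → prefix "T" already present; 8 new (C, T, T, T, A, T, C, A)
  "GGGATGGCT" → prefix "G" already present; 8 new (G, G, A, T, G, G, C, T)
  "AGTG" → prefix "A" already present; 3 new (G, T, G)
  "GCTAGT" → prefix "G" already present; 5 new (C, T, A, G, T)
  "AATACTG" → prefix "A" already present; 6 new (A, T, A, C, T, G)
  "GATCG" → prefix "GA" already present; 3 new (T, C, G)
  "ATGACC" → prefix "A" already present; 5 new (T, G, A, C, C)
  "CACTACT" → 7 new (C, A, C, T, A, C, T)
  "ATCATCTG" → prefix "AT" already present; 6 new (C, A, T, C, T, G)
  "ACTGGCGT" → prefix "AC" already present; 6 new (T, G, G, C, G, T)
  "GCT" → prefix "GCT" already present; 0 new (none)
Total nodes = 8 + 0 + 8 + 6 + 3 + 8 + 8 + 3 + 5 + 6 + 3 + 5 + 7 + 6 + 6 + 0 = 82

82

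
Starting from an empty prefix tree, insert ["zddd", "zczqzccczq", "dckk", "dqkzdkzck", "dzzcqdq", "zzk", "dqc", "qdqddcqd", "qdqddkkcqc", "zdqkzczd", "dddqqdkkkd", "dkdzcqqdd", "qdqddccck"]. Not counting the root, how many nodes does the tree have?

73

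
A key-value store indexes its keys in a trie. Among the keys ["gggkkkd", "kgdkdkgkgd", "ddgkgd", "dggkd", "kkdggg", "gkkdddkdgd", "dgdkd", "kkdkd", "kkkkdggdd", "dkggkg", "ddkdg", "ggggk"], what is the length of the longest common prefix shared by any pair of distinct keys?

3

Equivalently: take the maximum, over all pairs, of their longest common prefix length.
e.g. "ggggk" and "gggkkkd" share the prefix "ggg" of length 3; no pair shares a longer one.
Longest shared-prefix length: 3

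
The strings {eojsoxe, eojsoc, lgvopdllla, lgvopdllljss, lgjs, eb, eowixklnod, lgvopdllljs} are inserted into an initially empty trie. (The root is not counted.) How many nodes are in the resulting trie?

Count nodes per top-level branch (shared prefixes stored once):
  'e'-branch (eb, eojsoc, eojsoxe, eowixklnod): 17 nodes
  'l'-branch (lgjs, lgvopdllla, lgvopdllljs, lgvopdllljss): 15 nodes
Sum: 32

32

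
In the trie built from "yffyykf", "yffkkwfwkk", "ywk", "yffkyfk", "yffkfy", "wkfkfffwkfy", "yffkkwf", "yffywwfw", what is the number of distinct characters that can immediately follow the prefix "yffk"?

3

The children of the "yffk" node are the distinct next characters among strings starting with "yffk".
Distinct next characters after "yffk": f, k, y.
That node has 3 child edges.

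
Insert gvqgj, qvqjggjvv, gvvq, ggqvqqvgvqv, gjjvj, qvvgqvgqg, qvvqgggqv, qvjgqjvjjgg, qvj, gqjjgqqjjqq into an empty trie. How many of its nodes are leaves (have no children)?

9

Leaves are exactly the stored words that no other stored word extends.
Those words: "ggqvqqvgvqv", "gjjvj", "gqjjgqqjjqq", "gvqgj", "gvvq", "qvjgqjvjjgg", "qvqjggjvv", "qvvgqvgqg", "qvvqgggqv"
Leaf count: 9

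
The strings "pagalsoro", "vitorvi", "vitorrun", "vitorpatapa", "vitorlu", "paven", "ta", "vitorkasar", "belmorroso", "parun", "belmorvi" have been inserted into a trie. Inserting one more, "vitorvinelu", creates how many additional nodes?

4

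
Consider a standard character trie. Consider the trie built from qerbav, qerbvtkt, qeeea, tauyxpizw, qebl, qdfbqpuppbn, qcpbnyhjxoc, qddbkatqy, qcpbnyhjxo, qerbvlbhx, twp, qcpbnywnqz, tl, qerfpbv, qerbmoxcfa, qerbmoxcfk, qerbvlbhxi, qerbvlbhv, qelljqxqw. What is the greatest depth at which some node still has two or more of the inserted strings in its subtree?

Equivalently: take the maximum, over all pairs, of their longest common prefix length.
e.g. "qcpbnyhjxo" and "qcpbnyhjxoc" share the prefix "qcpbnyhjxo" of length 10; no pair shares a longer one.
Longest shared-prefix length: 10

10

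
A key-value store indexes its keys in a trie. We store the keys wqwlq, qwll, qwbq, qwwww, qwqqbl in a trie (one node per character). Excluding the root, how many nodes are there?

For each word, the new-node count is its length minus the longest prefix already in the trie:
  "wqwlq" → 5 new (w, q, w, l, q)
  "qwll" → 4 new (q, w, l, l)
  "qwbq" → prefix "qw" already present; 2 new (b, q)
  "qwwww" → prefix "qw" already present; 3 new (w, w, w)
  "qwqqbl" → prefix "qw" already present; 4 new (q, q, b, l)
Total nodes = 5 + 4 + 2 + 3 + 4 = 18

18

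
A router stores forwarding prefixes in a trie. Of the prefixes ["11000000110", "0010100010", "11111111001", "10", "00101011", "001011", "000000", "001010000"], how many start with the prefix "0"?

Walk to "0"; the words in its subtree are exactly those with that prefix.
Matches: "000000", "001010000", "0010100010", "00101011", "001011"
Count: 5

5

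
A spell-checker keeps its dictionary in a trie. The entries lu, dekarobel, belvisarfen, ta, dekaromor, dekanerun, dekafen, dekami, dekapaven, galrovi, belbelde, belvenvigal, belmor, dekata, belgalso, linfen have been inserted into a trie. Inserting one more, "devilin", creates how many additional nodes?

5

Walking "devilin" from the root, the first 2 characters ("de") follow existing edges; "v" is the first miss.
Each of the 5 remaining characters creates one node.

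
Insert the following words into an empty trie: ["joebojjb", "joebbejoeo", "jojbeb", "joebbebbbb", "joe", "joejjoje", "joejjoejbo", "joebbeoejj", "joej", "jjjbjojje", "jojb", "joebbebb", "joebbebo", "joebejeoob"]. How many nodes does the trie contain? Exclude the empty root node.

Trace insertions, counting only characters that open a new branch:
  "joebojjb" → 8 new (j, o, e, b, o, j, j, b)
  "joebbejoeo" → prefix "joeb" already present; 6 new (b, e, j, o, e, o)
  "jojbeb" → prefix "jo" already present; 4 new (j, b, e, b)
  "joebbebbbb" → prefix "joebbe" already present; 4 new (b, b, b, b)
  "joe" → prefix "joe" already present; 0 new (none)
  "joejjoje" → prefix "joe" already present; 5 new (j, j, o, j, e)
  "joejjoejbo" → prefix "joejjo" already present; 4 new (e, j, b, o)
  "joebbeoejj" → prefix "joebbe" already present; 4 new (o, e, j, j)
  "joej" → prefix "joej" already present; 0 new (none)
  "jjjbjojje" → prefix "j" already present; 8 new (j, j, b, j, o, j, j, e)
  "jojb" → prefix "jojb" already present; 0 new (none)
  "joebbebb" → prefix "joebbebb" already present; 0 new (none)
  "joebbebo" → prefix "joebbeb" already present; 1 new (o)
  "joebejeoob" → prefix "joeb" already present; 6 new (e, j, e, o, o, b)
Total nodes = 8 + 6 + 4 + 4 + 0 + 5 + 4 + 4 + 0 + 8 + 0 + 0 + 1 + 6 = 50

50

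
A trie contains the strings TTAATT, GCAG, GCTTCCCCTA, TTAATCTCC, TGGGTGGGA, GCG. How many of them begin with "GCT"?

1

Filter for entries beginning with "GCT":
Words under "GCT": GCTTCCCCTA
Count: 1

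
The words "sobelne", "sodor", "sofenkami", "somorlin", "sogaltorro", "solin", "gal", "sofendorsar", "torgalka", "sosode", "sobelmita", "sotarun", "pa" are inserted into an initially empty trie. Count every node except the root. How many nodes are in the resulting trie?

Count nodes per top-level branch (shared prefixes stored once):
  'g'-branch (gal): 3 nodes
  'p'-branch (pa): 2 nodes
  's'-branch (sobelmita, sobelne, sodor, sofendorsar, sofenkami, sogaltorro, solin, somorlin, sosode, sotarun): 53 nodes
  't'-branch (torgalka): 8 nodes
Sum: 66

66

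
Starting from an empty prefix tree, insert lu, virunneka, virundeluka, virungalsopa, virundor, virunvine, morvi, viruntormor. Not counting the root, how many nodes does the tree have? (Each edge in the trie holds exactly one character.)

For each word, the new-node count is its length minus the longest prefix already in the trie:
  "lu" → 2 new (l, u)
  "virunneka" → 9 new (v, i, r, u, n, n, e, k, a)
  "virundeluka" → prefix "virun" already present; 6 new (d, e, l, u, k, a)
  "virungalsopa" → prefix "virun" already present; 7 new (g, a, l, s, o, p, a)
  "virundor" → prefix "virund" already present; 2 new (o, r)
  "virunvine" → prefix "virun" already present; 4 new (v, i, n, e)
  "morvi" → 5 new (m, o, r, v, i)
  "viruntormor" → prefix "virun" already present; 6 new (t, o, r, m, o, r)
Total nodes = 2 + 9 + 6 + 7 + 2 + 4 + 5 + 6 = 41

41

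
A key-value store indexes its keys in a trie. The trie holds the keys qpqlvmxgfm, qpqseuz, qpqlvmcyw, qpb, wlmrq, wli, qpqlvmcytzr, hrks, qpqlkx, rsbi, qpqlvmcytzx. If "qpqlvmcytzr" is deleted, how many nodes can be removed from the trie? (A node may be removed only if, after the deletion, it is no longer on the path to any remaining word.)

Walk "qpqlvmcytzr" from the leaf back toward the root, removing each node that no remaining word uses.
The suffix "r" (1 node) is used only by "qpqlvmcytzr"; the node for "qpqlvmcytz" still has the child "x", so pruning stops there.
Nodes removed: 1

1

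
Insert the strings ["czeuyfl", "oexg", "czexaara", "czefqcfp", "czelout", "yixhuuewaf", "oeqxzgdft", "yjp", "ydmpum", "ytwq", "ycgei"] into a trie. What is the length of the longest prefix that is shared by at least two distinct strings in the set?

Equivalently: take the maximum, over all pairs, of their longest common prefix length.
"czefqcfp" and "czelout" agree on "cze" (3 characters) before diverging; nothing deeper is shared.
Longest shared-prefix length: 3

3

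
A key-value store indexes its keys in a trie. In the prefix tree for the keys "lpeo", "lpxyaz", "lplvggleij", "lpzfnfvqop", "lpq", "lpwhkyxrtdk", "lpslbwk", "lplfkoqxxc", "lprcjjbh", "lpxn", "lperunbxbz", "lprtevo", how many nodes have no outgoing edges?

12

Leaves are exactly the stored words that no other stored word extends.
Those words: "lpeo", "lperunbxbz", "lplfkoqxxc", "lplvggleij", "lpq", "lprcjjbh", "lprtevo", "lpslbwk", "lpwhkyxrtdk", "lpxn", "lpxyaz", "lpzfnfvqop"
Leaf count: 12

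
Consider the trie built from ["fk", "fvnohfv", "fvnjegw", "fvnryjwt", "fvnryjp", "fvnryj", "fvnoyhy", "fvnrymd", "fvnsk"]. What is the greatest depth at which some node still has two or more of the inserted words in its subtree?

The deepest shared node is where two words last agree before diverging.
e.g. "fvnryj" and "fvnryjp" share the prefix "fvnryj" of length 6; no pair shares a longer one.
Longest shared-prefix length: 6

6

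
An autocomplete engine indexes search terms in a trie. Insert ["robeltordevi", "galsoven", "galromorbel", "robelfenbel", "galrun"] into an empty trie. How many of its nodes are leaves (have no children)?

5

A leaf is a node with no children — equivalently, the end of a word that is not a proper prefix of any other stored word.
Those words: "galromorbel", "galrun", "galsoven", "robelfenbel", "robeltordevi"
Leaf count: 5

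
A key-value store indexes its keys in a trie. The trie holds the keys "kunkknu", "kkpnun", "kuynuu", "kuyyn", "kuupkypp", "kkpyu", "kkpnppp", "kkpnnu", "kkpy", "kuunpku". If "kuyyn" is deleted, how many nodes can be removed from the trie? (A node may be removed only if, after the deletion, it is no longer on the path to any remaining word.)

2

A node on "kuyyn"'s path can go only if nothing else ends at it or branches off below it.
The suffix "yn" (2 nodes) is used only by "kuyyn"; the node for "kuy" still has the child "n", so pruning stops there.
Nodes removed: 2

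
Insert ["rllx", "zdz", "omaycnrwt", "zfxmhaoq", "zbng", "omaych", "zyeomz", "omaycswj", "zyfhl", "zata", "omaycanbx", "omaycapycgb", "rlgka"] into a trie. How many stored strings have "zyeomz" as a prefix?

Walk to "zyeomz"; the words in its subtree are exactly those with that prefix.
Matches: "zyeomz"
Count: 1

1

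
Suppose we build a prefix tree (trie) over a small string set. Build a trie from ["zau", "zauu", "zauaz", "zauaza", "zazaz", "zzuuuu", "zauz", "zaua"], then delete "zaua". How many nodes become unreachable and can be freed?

A node on "zaua"'s path can go only if nothing else ends at it or branches off below it.
Every node on "zaua" is still needed (e.g. by "zauaz"), so nothing is freed.
Nodes removed: 0

0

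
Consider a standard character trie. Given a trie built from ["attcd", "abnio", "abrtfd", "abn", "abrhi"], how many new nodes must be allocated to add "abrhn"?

"abrh" is already a path in the trie; the remaining "n" must be added.
So 5 − 4 = 1 new nodes.

1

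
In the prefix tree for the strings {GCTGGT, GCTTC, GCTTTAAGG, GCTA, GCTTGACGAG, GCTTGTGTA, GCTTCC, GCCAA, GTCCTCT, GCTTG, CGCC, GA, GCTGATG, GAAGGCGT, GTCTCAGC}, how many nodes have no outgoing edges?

A leaf is a node with no children — equivalently, the end of a word that is not a proper prefix of any other stored word.
Those words: "CGCC", "GAAGGCGT", "GCCAA", "GCTA", "GCTGATG", "GCTGGT", "GCTTCC", "GCTTGACGAG", "GCTTGTGTA", "GCTTTAAGG", "GTCCTCT", "GTCTCAGC"
Leaf count: 12

12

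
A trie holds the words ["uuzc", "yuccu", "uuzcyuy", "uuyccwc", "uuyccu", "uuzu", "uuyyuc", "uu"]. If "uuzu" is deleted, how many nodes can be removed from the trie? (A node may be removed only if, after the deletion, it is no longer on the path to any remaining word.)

A node on "uuzu"'s path can go only if nothing else ends at it or branches off below it.
The suffix "u" (1 node) is used only by "uuzu"; the node for "uuz" still has the child "c", so pruning stops there.
Nodes removed: 1

1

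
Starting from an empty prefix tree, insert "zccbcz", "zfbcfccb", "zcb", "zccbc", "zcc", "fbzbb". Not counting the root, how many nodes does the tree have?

19

Trace insertions, counting only characters that open a new branch:
  "zccbcz" → 6 new (z, c, c, b, c, z)
  "zfbcfccb" → prefix "z" already present; 7 new (f, b, c, f, c, c, b)
  "zcb" → prefix "zc" already present; 1 new (b)
  "zccbc" → prefix "zccbc" already present; 0 new (none)
  "zcc" → prefix "zcc" already present; 0 new (none)
  "fbzbb" → 5 new (f, b, z, b, b)
Total nodes = 6 + 7 + 1 + 0 + 0 + 5 = 19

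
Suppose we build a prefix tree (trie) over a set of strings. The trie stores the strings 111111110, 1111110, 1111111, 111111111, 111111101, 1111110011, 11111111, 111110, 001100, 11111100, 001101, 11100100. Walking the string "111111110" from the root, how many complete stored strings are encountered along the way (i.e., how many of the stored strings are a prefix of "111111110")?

3

Check each prefix of "111111110" against the stored set — each match is an end-marker on the path.
Prefixes of the query that are stored words: "1111111", "11111111", "111111110"
Count: 3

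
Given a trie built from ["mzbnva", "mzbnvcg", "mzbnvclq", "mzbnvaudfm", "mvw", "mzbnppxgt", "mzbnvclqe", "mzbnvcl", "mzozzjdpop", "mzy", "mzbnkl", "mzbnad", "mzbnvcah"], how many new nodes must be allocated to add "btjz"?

4

Nothing in the trie begins with "b"; the whole of "btjz" is new.
4 − 0 = 4 new nodes.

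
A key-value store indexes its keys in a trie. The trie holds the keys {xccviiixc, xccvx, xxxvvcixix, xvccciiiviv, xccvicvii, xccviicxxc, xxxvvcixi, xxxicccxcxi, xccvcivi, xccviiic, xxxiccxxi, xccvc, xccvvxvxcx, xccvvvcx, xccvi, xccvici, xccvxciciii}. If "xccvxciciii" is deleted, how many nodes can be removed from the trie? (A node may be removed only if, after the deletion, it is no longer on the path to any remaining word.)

A node on "xccvxciciii"'s path can go only if nothing else ends at it or branches off below it.
The suffix "ciciii" (6 nodes) is used only by "xccvxciciii"; "xccvx" is itself a stored word, so pruning stops there.
Nodes removed: 6

6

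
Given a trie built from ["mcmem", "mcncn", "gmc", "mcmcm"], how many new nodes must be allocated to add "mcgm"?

Walking "mcgm" from the root, the first 2 characters ("mc") follow existing edges; "g" is the first miss.
So 4 − 2 = 2 new nodes.

2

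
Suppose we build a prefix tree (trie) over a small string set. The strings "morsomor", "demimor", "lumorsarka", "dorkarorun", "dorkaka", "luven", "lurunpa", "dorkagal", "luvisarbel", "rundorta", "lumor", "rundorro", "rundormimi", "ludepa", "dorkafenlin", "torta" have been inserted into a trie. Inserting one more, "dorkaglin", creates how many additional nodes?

Walking "dorkaglin" from the root, the first 6 characters ("dorkag") follow existing edges; "l" is the first miss.
New nodes needed: |"dorkaglin"| − 6 = 9 − 6 = 3.

3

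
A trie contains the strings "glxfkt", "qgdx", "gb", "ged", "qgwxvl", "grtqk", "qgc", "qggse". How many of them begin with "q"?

Filter for entries beginning with "q":
Matches: "qgc", "qgdx", "qggse", "qgwxvl"
Count: 4

4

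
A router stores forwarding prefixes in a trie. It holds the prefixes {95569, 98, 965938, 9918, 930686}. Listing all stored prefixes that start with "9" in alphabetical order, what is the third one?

965938

Filter for "9…" and sort: "930686", "95569", "965938", "98", "9918"
Position 3: 965938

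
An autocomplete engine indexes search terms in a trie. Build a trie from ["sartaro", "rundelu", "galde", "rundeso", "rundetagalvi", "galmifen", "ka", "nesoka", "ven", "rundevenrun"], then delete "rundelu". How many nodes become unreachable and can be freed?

Walk "rundelu" from the leaf back toward the root, removing each node that no remaining word uses.
The suffix "lu" (2 nodes) is used only by "rundelu"; the node for "runde" still has the child "s", so pruning stops there.
Nodes removed: 2

2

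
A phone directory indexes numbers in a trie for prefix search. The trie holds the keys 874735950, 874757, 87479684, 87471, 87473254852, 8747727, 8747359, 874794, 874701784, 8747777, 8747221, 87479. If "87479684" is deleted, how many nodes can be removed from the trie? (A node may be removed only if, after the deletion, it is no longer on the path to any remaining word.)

3

After clearing the end-marker at "87479684", prune upward until reaching a node still needed by another word.
The suffix "684" (3 nodes) is used only by "87479684"; the node for "87479" still has the child "4", so pruning stops there.
Nodes removed: 3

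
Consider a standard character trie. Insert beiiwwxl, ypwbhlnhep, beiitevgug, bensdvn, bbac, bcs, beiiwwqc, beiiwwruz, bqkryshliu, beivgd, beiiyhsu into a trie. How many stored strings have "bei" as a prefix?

Walk to "bei"; the words in its subtree are exactly those with that prefix.
Words under "bei": beiitevgug, beiiwwqc, beiiwwruz, beiiwwxl, beiiyhsu, beivgd
Count: 6

6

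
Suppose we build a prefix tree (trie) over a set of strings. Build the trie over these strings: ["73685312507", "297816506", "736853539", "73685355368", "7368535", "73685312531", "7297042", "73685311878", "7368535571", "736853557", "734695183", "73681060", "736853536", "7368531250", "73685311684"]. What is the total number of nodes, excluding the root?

56

Insert word by word; a character creates a node only if that edge doesn't already exist:
  "73685312507" → 11 new (7, 3, 6, 8, 5, 3, 1, 2, 5, 0, 7)
  "297816506" → 9 new (2, 9, 7, 8, 1, 6, 5, 0, 6)
  "736853539" → prefix "736853" already present; 3 new (5, 3, 9)
  "73685355368" → prefix "7368535" already present; 4 new (5, 3, 6, 8)
  "7368535" → prefix "7368535" already present; 0 new (none)
  "73685312531" → prefix "736853125" already present; 2 new (3, 1)
  "7297042" → prefix "7" already present; 6 new (2, 9, 7, 0, 4, 2)
  "73685311878" → prefix "7368531" already present; 4 new (1, 8, 7, 8)
  "7368535571" → prefix "73685355" already present; 2 new (7, 1)
  "736853557" → prefix "736853557" already present; 0 new (none)
  "734695183" → prefix "73" already present; 7 new (4, 6, 9, 5, 1, 8, 3)
  "73681060" → prefix "7368" already present; 4 new (1, 0, 6, 0)
  "736853536" → prefix "73685353" already present; 1 new (6)
  "7368531250" → prefix "7368531250" already present; 0 new (none)
  "73685311684" → prefix "73685311" already present; 3 new (6, 8, 4)
Total nodes = 11 + 9 + 3 + 4 + 0 + 2 + 6 + 4 + 2 + 0 + 7 + 4 + 1 + 0 + 3 = 56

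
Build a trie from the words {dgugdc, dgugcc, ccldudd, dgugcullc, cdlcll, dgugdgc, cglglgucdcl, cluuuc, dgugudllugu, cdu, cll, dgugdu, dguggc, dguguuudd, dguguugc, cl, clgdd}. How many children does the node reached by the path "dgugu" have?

2

The children of the "dgugu" node are the distinct next characters among strings starting with "dgugu".
Characters that immediately follow "dgugu" among the stored strings: {d, u}.
That node has 2 child edges.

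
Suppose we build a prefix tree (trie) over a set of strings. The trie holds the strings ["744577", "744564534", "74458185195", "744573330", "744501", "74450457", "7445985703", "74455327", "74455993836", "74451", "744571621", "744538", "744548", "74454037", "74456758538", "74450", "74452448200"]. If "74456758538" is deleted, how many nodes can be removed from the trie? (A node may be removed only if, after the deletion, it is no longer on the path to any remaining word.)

Walk "74456758538" from the leaf back toward the root, removing each node that no remaining word uses.
The suffix "758538" (6 nodes) is used only by "74456758538"; the node for "74456" still has the child "4", so pruning stops there.
Nodes removed: 6

6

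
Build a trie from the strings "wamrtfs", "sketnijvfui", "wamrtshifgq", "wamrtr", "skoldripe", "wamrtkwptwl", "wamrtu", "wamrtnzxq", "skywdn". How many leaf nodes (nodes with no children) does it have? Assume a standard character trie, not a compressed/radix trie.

9

Leaves are exactly the stored words that no other stored word extends.
Those words: "sketnijvfui", "skoldripe", "skywdn", "wamrtfs", "wamrtkwptwl", "wamrtnzxq", "wamrtr", "wamrtshifgq", "wamrtu"
Leaf count: 9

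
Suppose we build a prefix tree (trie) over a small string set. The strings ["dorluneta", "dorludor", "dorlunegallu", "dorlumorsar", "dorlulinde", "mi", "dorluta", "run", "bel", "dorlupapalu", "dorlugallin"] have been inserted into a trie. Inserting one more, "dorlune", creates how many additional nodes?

"dorlune" is already a full path in the trie; only an end-marker is added.
No new nodes are needed: 0.

0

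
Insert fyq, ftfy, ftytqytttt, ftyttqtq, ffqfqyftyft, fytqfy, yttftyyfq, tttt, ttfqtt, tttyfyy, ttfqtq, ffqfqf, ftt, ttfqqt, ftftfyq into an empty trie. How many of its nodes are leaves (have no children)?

A leaf is a node with no children — equivalently, the end of a word that is not a proper prefix of any other stored word.
Those words: "ffqfqf", "ffqfqyftyft", "ftftfyq", "ftfy", "ftt", "ftytqytttt", "ftyttqtq", "fyq", "fytqfy", "ttfqqt", "ttfqtq", "ttfqtt", "tttt", "tttyfyy", "yttftyyfq"
Leaf count: 15

15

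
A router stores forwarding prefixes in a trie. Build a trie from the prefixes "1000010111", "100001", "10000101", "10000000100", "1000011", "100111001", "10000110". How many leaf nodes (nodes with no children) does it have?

Leaves are exactly the stored words that no other stored word extends.
Those words: "10000000100", "1000010111", "10000110", "100111001"
Leaf count: 4

4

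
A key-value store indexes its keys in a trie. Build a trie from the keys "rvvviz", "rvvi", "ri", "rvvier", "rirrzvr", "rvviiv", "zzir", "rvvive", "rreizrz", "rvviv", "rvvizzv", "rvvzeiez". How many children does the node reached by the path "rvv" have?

Follow the path "rvv" to its node, then look at its outgoing edges.
Distinct next characters after "rvv": i, v, z.
That node has 3 child edges.

3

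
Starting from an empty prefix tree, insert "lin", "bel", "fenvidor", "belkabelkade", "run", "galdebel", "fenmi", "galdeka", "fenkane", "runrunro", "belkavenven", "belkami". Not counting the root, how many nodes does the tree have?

Insert word by word; a character creates a node only if that edge doesn't already exist:
  "lin" → 3 new (l, i, n)
  "bel" → 3 new (b, e, l)
  "fenvidor" → 8 new (f, e, n, v, i, d, o, r)
  "belkabelkade" → prefix "bel" already present; 9 new (k, a, b, e, l, k, a, d, e)
  "run" → 3 new (r, u, n)
  "galdebel" → 8 new (g, a, l, d, e, b, e, l)
  "fenmi" → prefix "fen" already present; 2 new (m, i)
  "galdeka" → prefix "galde" already present; 2 new (k, a)
  "fenkane" → prefix "fen" already present; 4 new (k, a, n, e)
  "runrunro" → prefix "run" already present; 5 new (r, u, n, r, o)
  "belkavenven" → prefix "belka" already present; 6 new (v, e, n, v, e, n)
  "belkami" → prefix "belka" already present; 2 new (m, i)
Total nodes = 3 + 3 + 8 + 9 + 3 + 8 + 2 + 2 + 4 + 5 + 6 + 2 = 55

55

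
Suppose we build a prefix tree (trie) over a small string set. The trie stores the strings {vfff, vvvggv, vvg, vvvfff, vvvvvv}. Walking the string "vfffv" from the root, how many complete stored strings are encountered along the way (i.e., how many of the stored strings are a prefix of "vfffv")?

Walk "vfffv" from the root; an end-of-word marker is hit whenever a stored word is a prefix of "vfffv".
Prefixes of the query that are stored words: "vfff"
Count: 1

1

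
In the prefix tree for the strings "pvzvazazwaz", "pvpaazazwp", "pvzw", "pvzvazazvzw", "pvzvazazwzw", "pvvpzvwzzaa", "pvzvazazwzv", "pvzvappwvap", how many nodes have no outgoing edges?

Leaves are exactly the stored words that no other stored word extends.
Those words: "pvpaazazwp", "pvvpzvwzzaa", "pvzvappwvap", "pvzvazazvzw", "pvzvazazwaz", "pvzvazazwzv", "pvzvazazwzw", "pvzw"
Leaf count: 8

8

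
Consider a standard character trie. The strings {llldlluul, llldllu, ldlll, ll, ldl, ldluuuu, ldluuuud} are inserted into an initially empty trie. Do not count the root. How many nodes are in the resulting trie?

Count nodes per top-level branch (shared prefixes stored once):
  'l'-branch (ldl, ldlll, ldluuuu, ldluuuud, ll, llldllu, llldlluul): 18 nodes
Sum: 18

18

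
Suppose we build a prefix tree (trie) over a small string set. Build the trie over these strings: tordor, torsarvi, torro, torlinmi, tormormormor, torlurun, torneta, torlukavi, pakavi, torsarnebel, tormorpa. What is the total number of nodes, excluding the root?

52

Insert word by word; a character creates a node only if that edge doesn't already exist:
  "tordor" → 6 new (t, o, r, d, o, r)
  "torsarvi" → prefix "tor" already present; 5 new (s, a, r, v, i)
  "torro" → prefix "tor" already present; 2 new (r, o)
  "torlinmi" → prefix "tor" already present; 5 new (l, i, n, m, i)
  "tormormormor" → prefix "tor" already present; 9 new (m, o, r, m, o, r, m, o, r)
  "torlurun" → prefix "torl" already present; 4 new (u, r, u, n)
  "torneta" → prefix "tor" already present; 4 new (n, e, t, a)
  "torlukavi" → prefix "torlu" already present; 4 new (k, a, v, i)
  "pakavi" → 6 new (p, a, k, a, v, i)
  "torsarnebel" → prefix "torsar" already present; 5 new (n, e, b, e, l)
  "tormorpa" → prefix "tormor" already present; 2 new (p, a)
Total nodes = 6 + 5 + 2 + 5 + 9 + 4 + 4 + 4 + 6 + 5 + 2 = 52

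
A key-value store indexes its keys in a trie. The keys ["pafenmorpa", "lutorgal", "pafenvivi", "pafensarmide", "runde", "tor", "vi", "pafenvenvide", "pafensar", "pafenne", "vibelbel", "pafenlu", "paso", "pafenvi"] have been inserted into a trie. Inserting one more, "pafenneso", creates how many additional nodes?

The longest prefix of "pafenneso" already in the trie is "pafenne" (length 7).
So 9 − 7 = 2 new nodes.

2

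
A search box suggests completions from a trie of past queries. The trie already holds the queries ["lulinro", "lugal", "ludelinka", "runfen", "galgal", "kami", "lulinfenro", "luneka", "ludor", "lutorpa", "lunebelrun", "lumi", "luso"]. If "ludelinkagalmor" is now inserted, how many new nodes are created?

6

Walking "ludelinkagalmor" from the root, the first 9 characters ("ludelinka") follow existing edges; "g" is the first miss.
New nodes needed: |"ludelinkagalmor"| − 9 = 15 − 9 = 6.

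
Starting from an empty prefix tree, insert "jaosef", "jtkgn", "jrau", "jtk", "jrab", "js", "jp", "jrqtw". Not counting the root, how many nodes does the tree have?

19

Count nodes per top-level branch (shared prefixes stored once):
  'j'-branch (jaosef, jp, jrab, jrau, jrqtw, js, jtk, jtkgn): 19 nodes
Sum: 19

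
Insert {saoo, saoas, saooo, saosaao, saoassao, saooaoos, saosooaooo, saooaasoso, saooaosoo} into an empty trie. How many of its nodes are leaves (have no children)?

7

Leaves are exactly the stored words that no other stored word extends.
Those words: "saoassao", "saooaasoso", "saooaoos", "saooaosoo", "saooo", "saosaao", "saosooaooo"
Leaf count: 7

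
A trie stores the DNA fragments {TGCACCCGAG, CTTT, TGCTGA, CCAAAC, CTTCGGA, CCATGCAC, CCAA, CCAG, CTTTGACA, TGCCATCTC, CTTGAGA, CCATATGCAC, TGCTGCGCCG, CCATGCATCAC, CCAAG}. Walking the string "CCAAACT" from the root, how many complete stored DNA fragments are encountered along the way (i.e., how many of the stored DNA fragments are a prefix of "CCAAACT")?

Check each prefix of "CCAAACT" against the stored set — each match is an end-marker on the path.
Prefixes of the query that are stored words: "CCAA", "CCAAAC"
Count: 2

2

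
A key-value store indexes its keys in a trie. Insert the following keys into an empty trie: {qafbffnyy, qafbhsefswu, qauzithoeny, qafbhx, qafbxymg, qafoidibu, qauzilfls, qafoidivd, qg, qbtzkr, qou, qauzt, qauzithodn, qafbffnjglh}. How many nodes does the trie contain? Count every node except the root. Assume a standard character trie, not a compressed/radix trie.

57

Trace insertions, counting only characters that open a new branch:
  "qafbffnyy" → 9 new (q, a, f, b, f, f, n, y, y)
  "qafbhsefswu" → prefix "qafb" already present; 7 new (h, s, e, f, s, w, u)
  "qauzithoeny" → prefix "qa" already present; 9 new (u, z, i, t, h, o, e, n, y)
  "qafbhx" → prefix "qafbh" already present; 1 new (x)
  "qafbxymg" → prefix "qafb" already present; 4 new (x, y, m, g)
  "qafoidibu" → prefix "qaf" already present; 6 new (o, i, d, i, b, u)
  "qauzilfls" → prefix "qauzi" already present; 4 new (l, f, l, s)
  "qafoidivd" → prefix "qafoidi" already present; 2 new (v, d)
  "qg" → prefix "q" already present; 1 new (g)
  "qbtzkr" → prefix "q" already present; 5 new (b, t, z, k, r)
  "qou" → prefix "q" already present; 2 new (o, u)
  "qauzt" → prefix "qauz" already present; 1 new (t)
  "qauzithodn" → prefix "qauzitho" already present; 2 new (d, n)
  "qafbffnjglh" → prefix "qafbffn" already present; 4 new (j, g, l, h)
Total nodes = 9 + 7 + 9 + 1 + 4 + 6 + 4 + 2 + 1 + 5 + 2 + 1 + 2 + 4 = 57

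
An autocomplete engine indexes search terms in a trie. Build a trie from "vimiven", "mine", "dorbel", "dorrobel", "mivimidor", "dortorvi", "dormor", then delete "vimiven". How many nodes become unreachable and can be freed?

7

Walk "vimiven" from the leaf back toward the root, removing each node that no remaining word uses.
No other word shares any prefix with "vimiven", so all 7 of its nodes go.
Nodes removed: 7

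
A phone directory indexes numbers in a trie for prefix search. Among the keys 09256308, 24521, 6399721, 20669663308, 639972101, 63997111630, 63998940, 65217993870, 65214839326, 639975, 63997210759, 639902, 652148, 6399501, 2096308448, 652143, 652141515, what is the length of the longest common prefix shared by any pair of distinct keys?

8

Equivalently: take the maximum, over all pairs, of their longest common prefix length.
"639972101" and "63997210759" agree on "63997210" (8 characters) before diverging; nothing deeper is shared.
Longest shared-prefix length: 8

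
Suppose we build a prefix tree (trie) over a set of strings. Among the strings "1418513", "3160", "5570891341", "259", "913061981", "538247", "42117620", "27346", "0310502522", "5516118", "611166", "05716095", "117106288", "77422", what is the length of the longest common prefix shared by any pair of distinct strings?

2

Equivalently: take the maximum, over all pairs, of their longest common prefix length.
"5516118" and "5570891341" agree on "55" (2 characters) before diverging; nothing deeper is shared.
Longest shared-prefix length: 2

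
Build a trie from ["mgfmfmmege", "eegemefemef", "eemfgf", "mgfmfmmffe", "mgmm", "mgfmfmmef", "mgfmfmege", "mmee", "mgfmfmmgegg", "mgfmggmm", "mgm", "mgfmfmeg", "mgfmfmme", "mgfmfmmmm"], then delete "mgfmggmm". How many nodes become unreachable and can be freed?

A node on "mgfmggmm"'s path can go only if nothing else ends at it or branches off below it.
The suffix "ggmm" (4 nodes) is used only by "mgfmggmm"; the node for "mgfm" still has the child "f", so pruning stops there.
Nodes removed: 4

4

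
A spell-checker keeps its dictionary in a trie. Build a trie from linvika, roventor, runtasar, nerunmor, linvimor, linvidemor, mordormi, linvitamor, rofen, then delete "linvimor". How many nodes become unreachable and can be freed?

After clearing the end-marker at "linvimor", prune upward until reaching a node still needed by another word.
The suffix "mor" (3 nodes) is used only by "linvimor"; the node for "linvi" still has the child "k", so pruning stops there.
Nodes removed: 3

3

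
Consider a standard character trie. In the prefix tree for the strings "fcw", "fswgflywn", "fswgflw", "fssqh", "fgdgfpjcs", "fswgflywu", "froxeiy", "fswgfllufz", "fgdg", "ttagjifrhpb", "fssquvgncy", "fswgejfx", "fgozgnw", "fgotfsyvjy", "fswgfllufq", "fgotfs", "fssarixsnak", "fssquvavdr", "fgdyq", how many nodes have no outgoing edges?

Leaves are exactly the stored words that no other stored word extends.
Those words: "fcw", "fgdgfpjcs", "fgdyq", "fgotfsyvjy", "fgozgnw", "froxeiy", "fssarixsnak", "fssqh", "fssquvavdr", "fssquvgncy", "fswgejfx", "fswgfllufq", "fswgfllufz", "fswgflw", "fswgflywn", "fswgflywu", "ttagjifrhpb"
Leaf count: 17

17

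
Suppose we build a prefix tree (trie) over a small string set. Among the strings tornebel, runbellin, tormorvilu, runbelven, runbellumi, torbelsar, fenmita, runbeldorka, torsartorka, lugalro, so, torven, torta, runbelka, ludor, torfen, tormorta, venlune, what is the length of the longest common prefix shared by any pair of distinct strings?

Equivalently: take the maximum, over all pairs, of their longest common prefix length.
e.g. "runbellin" and "runbellumi" share the prefix "runbell" of length 7; no pair shares a longer one.
Longest shared-prefix length: 7

7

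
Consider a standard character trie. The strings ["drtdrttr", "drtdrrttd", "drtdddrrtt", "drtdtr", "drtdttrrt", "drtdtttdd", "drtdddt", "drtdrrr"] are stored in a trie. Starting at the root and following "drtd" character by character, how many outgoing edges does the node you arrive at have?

3

Walk "drtd" from the root, arriving at one node.
Distinct next characters after "drtd": d, r, t.
That node has 3 child edges.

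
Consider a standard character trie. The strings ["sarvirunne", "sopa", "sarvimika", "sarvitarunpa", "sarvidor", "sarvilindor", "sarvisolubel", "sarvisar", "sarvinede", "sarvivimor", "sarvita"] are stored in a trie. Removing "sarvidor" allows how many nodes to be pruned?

Walk "sarvidor" from the leaf back toward the root, removing each node that no remaining word uses.
The suffix "dor" (3 nodes) is used only by "sarvidor"; the node for "sarvi" still has the child "r", so pruning stops there.
Nodes removed: 3

3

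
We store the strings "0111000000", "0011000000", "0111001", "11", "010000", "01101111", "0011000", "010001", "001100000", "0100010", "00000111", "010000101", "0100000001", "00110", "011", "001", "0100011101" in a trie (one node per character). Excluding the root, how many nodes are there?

Trace insertions, counting only characters that open a new branch:
  "0111000000" → 10 new (0, 1, 1, 1, 0, 0, 0, 0, 0, 0)
  "0011000000" → prefix "0" already present; 9 new (0, 1, 1, 0, 0, 0, 0, 0, 0)
  "0111001" → prefix "011100" already present; 1 new (1)
  "11" → 2 new (1, 1)
  "010000" → prefix "01" already present; 4 new (0, 0, 0, 0)
  "01101111" → prefix "011" already present; 5 new (0, 1, 1, 1, 1)
  "0011000" → prefix "0011000" already present; 0 new (none)
  "010001" → prefix "01000" already present; 1 new (1)
  "001100000" → prefix "001100000" already present; 0 new (none)
  "0100010" → prefix "010001" already present; 1 new (0)
  "00000111" → prefix "00" already present; 6 new (0, 0, 0, 1, 1, 1)
  "010000101" → prefix "010000" already present; 3 new (1, 0, 1)
  "0100000001" → prefix "010000" already present; 4 new (0, 0, 0, 1)
  "00110" → prefix "00110" already present; 0 new (none)
  "011" → prefix "011" already present; 0 new (none)
  "001" → prefix "001" already present; 0 new (none)
  "0100011101" → prefix "010001" already present; 4 new (1, 1, 0, 1)
Total nodes = 10 + 9 + 1 + 2 + 4 + 5 + 0 + 1 + 0 + 1 + 6 + 3 + 4 + 0 + 0 + 0 + 4 = 50

50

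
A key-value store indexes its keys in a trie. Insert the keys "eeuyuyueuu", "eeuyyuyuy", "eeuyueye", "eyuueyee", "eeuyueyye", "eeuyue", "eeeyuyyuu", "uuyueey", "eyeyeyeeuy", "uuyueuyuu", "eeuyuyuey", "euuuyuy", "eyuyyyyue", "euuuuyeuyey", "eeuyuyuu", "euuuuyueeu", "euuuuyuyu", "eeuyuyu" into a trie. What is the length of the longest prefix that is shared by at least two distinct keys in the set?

The deepest shared node is where two words last agree before diverging.
e.g. "eeuyuyueuu" and "eeuyuyuey" share the prefix "eeuyuyue" of length 8; no pair shares a longer one.
Longest shared-prefix length: 8

8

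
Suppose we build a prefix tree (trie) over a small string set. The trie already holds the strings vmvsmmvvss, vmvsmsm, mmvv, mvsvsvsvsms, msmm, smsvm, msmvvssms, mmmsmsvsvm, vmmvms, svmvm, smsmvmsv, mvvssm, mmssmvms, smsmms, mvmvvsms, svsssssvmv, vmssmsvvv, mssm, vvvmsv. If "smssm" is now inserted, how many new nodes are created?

Walking "smssm" from the root, the first 3 characters ("sms") follow existing edges; "s" is the first miss.
So 5 − 3 = 2 new nodes.

2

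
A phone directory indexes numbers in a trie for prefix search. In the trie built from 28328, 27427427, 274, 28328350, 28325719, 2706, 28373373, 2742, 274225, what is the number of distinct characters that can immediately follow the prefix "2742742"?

1

Walk "2742742" from the root, arriving at one node.
Distinct next characters after "2742742": 7.
That node has 1 child edge.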